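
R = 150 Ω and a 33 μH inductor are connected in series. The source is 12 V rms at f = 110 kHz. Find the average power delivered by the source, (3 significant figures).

938 mW

ω = 2πf = 691200 rad/s
X_L = ωL = 22.8 Ω
Z = 150 + j22.8 Ω
|Z| = √(150² + 22.8²) = 152 Ω
∠Z = arctan(22.8/150) = 8.65°
I = V/|Z| = 79.1 mA
P = VI cos φ = 12 × 0.0791 × cos(8.65°) = 938 mW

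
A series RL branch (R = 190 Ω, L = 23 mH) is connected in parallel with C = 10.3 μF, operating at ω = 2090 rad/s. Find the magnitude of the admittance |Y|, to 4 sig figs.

X_L = ωL = 48.07 Ω
X_C = 1/(ωC) = 46.45 Ω
Branch 1 (R+jX_L): Z₁ = 190.0 + j48.07 Ω, |Z₁| = 196.0 Ω
Branch 2 (−jX_C): Z₂ = −j46.45 Ω
Parallel: Z = Z₁Z₂/(Z₁+Z₂), |Z| = 47.92 Ω, ∠Z = -76.29°
|Y| = 1/|Z| = 20.87 mS

20.87 mS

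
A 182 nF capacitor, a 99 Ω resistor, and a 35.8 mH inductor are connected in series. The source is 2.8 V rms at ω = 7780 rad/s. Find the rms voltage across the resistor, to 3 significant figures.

X_L = ωL = 279 Ω
X_C = 1/(ωC) = 706 Ω
Net reactance X = X_L − X_C = -428 Ω
Z = 99.0 − j428 Ω
|Z| = √(99.0² + 428²) = 439 Ω
I = V/|Z| = 6.38 mA
V_R = I·|Z_R| = 0.00638 × 99.0 = 0.631 V

0.631 V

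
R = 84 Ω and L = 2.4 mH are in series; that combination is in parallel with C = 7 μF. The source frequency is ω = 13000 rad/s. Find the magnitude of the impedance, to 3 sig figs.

11.4 Ω

X_L = ωL = 31.2 Ω
X_C = 1/(ωC) = 11.0 Ω
Branch 1 (R+jX_L): Z₁ = 84.0 + j31.2 Ω, |Z₁| = 89.6 Ω
Branch 2 (−jX_C): Z₂ = −j11.0 Ω
Parallel: Z = Z₁Z₂/(Z₁+Z₂), |Z| = 11.4 Ω, ∠Z = -83.2°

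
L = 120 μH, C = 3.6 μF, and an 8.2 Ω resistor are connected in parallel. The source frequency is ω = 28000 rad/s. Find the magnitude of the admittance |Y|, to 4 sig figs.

X_L = ωL = 3.360 Ω
X_C = 1/(ωC) = 9.921 Ω
Parallel: admittances add. Y = 1/R + 1/(jωL) + jωC
Y = (0.1220 − j0.1968) S
|Y| = 0.2315 S → |Z| = 1/|Y| = 4.319 Ω, ∠Z = −∠Y = 58.22°

231.5 mS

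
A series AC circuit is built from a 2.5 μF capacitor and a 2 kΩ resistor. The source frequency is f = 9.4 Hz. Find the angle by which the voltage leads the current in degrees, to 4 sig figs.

ω = 2πf = 59.06 rad/s
X_C = 1/(ωC) = 6773 Ω
Z = 2000 − j6773 Ω
|Z| = √(2000² + 6773²) = 7062 Ω
∠Z = arctan(-6773/2000) = -73.55°

-73.55°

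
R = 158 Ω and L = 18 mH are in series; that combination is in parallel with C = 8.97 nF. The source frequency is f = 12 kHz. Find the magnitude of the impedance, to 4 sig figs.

10140 Ω

ω = 2πf = 75400 rad/s
X_L = ωL = 1357 Ω
X_C = 1/(ωC) = 1479 Ω
Branch 1 (R+jX_L): Z₁ = 158.0 + j1357 Ω, |Z₁| = 1366 Ω
Branch 2 (−jX_C): Z₂ = −j1479 Ω
Parallel: Z = Z₁Z₂/(Z₁+Z₂), |Z| = 10140 Ω, ∠Z = 30.90°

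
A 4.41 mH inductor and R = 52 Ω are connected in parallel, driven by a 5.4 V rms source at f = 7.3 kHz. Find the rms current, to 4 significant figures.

107.2 mA

ω = 2πf = 45870 rad/s
X_L = ωL = 202.3 Ω
Parallel: admittances add. Y = 1/R + 1/(jωL)
Y = (0.01923 − j0.004944) S
|Y| = 0.01986 S → |Z| = 1/|Y| = 50.36 Ω, ∠Z = −∠Y = 14.42°
I = V/|Z| = 5.4/50.36 = 107.2 mA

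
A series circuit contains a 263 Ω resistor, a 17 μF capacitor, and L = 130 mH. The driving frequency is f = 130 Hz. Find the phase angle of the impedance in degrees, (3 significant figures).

7.40°

ω = 2πf = 816.8 rad/s
X_L = ωL = 106 Ω
X_C = 1/(ωC) = 72.0 Ω
Net reactance X = X_L − X_C = 34.2 Ω
Z = 263 + j34.2 Ω
|Z| = √(263² + 34.2²) = 265 Ω
∠Z = arctan(34.2/263) = 7.40°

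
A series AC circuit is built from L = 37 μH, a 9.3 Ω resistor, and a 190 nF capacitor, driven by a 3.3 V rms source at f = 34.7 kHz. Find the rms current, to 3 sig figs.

ω = 2πf = 218000 rad/s
X_L = ωL = 8.07 Ω
X_C = 1/(ωC) = 24.1 Ω
Net reactance X = X_L − X_C = -16.1 Ω
Z = 9.30 − j16.1 Ω
|Z| = √(9.30² + 16.1²) = 18.6 Ω
I = V/|Z| = 3.3/18.6 = 178 mA

178 mA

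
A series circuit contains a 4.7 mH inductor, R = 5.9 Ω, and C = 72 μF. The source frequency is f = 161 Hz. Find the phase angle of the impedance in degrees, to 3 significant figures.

ω = 2πf = 1012 rad/s
X_L = ωL = 4.75 Ω
X_C = 1/(ωC) = 13.7 Ω
Net reactance X = X_L − X_C = -8.98 Ω
Z = 5.90 − j8.98 Ω
|Z| = √(5.90² + 8.98²) = 10.7 Ω
∠Z = arctan(-8.98/5.90) = -56.7°

-56.7°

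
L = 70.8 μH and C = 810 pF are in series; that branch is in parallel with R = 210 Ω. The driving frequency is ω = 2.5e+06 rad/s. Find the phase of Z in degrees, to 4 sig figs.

-33.54°

X_L = ωL = 177.0 Ω
X_C = 1/(ωC) = 493.8 Ω
Branch 1: Z₁ = R = 210.0 Ω
Branch 2 (series LC): Z₂ = j(X_L − X_C) = −j316.8 Ω
Parallel: Z = Z₁Z₂/(Z₁+Z₂), |Z| = 175.0 Ω, ∠Z = -33.54°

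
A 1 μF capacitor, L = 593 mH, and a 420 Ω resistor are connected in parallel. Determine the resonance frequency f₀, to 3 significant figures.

ω₀ = 1/√(LC) = 1/√(0.593 × 1e-06) = 1299 rad/s
f₀ = ω₀/(2π) = 207 Hz

207 Hz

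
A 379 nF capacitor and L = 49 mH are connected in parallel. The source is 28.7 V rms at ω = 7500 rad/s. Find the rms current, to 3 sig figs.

X_L = ωL = 368 Ω
X_C = 1/(ωC) = 352 Ω
Parallel: admittances add. Y = 1/(jωL) + jωC
Y = (0 + j0.000121) S
|Y| = 0.000121 S → |Z| = 1/|Y| = 8240 Ω, ∠Z = −∠Y = -90.0°
I = V/|Z| = 28.7/8240 = 3.48 mA

3.48 mA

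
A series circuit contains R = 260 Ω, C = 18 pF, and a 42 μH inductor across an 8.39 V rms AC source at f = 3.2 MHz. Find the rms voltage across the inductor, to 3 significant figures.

3.66 V

ω = 2πf = 2.011e+07 rad/s
X_L = ωL = 844 Ω
X_C = 1/(ωC) = 2760 Ω
Net reactance X = X_L − X_C = -1920 Ω
Z = 260 − j1920 Ω
|Z| = √(260² + 1920²) = 1940 Ω
I = V/|Z| = 4.33 mA
V_L = I·|Z_L| = 0.00433 × 844 = 3.66 V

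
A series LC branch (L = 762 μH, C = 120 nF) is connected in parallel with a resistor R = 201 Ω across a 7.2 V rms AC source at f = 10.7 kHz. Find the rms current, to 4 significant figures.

105.3 mA

ω = 2πf = 67230 rad/s
X_L = ωL = 51.23 Ω
X_C = 1/(ωC) = 124.0 Ω
Branch 1: Z₁ = R = 201.0 Ω
Branch 2 (series LC): Z₂ = j(X_L − X_C) = −j72.72 Ω
Parallel: Z = Z₁Z₂/(Z₁+Z₂), |Z| = 68.38 Ω, ∠Z = -70.11°
I = V/|Z| = 7.2/68.38 = 105.3 mA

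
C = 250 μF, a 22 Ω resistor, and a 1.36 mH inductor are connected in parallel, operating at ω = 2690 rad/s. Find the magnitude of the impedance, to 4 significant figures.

X_L = ωL = 3.658 Ω
X_C = 1/(ωC) = 1.487 Ω
Parallel: admittances add. Y = 1/R + 1/(jωL) + jωC
Y = (0.04545 + j0.3992) S
|Y| = 0.4017 S → |Z| = 1/|Y| = 2.489 Ω, ∠Z = −∠Y = -83.50°

2.489 Ω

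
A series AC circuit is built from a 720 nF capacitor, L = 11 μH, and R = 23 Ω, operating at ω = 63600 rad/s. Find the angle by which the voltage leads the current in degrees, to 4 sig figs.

X_L = ωL = 0.6996 Ω
X_C = 1/(ωC) = 21.84 Ω
Net reactance X = X_L − X_C = -21.14 Ω
Z = 23.00 − j21.14 Ω
|Z| = √(23.00² + 21.14²) = 31.24 Ω
∠Z = arctan(-21.14/23.00) = -42.58°

-42.58°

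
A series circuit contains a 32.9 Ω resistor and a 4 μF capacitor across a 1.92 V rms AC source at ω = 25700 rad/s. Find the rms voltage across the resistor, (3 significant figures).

1.84 V

X_C = 1/(ωC) = 9.73 Ω
Z = 32.9 − j9.73 Ω
|Z| = √(32.9² + 9.73²) = 34.3 Ω
I = V/|Z| = 56.0 mA
V_R = I·|Z_R| = 0.0560 × 32.9 = 1.84 V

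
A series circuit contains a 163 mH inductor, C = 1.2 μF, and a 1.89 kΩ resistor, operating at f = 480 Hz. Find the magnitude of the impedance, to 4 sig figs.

1902 Ω

ω = 2πf = 3016 rad/s
X_L = ωL = 491.6 Ω
X_C = 1/(ωC) = 276.3 Ω
Net reactance X = X_L − X_C = 215.3 Ω
Z = 1890 + j215.3 Ω
|Z| = √(1890² + 215.3²) = 1902 Ω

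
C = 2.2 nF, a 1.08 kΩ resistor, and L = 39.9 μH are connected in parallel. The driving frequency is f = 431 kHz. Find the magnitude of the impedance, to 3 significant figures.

292 Ω

ω = 2πf = 2.708e+06 rad/s
X_L = ωL = 108 Ω
X_C = 1/(ωC) = 168 Ω
Parallel: admittances add. Y = 1/R + 1/(jωL) + jωC
Y = (0.000926 − j0.00330) S
|Y| = 0.00342 S → |Z| = 1/|Y| = 292 Ω, ∠Z = −∠Y = 74.3°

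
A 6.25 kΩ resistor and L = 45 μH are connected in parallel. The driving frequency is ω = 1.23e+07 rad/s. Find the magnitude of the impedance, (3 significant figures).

X_L = ωL = 554 Ω
Parallel: admittances add. Y = 1/R + 1/(jωL)
Y = (0.000160 − j0.00181) S
|Y| = 0.00181 S → |Z| = 1/|Y| = 551 Ω, ∠Z = −∠Y = 84.9°

551 Ω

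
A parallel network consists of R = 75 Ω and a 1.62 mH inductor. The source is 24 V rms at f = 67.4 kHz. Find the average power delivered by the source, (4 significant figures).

7.680 W

ω = 2πf = 423500 rad/s
X_L = ωL = 686.0 Ω
Parallel: admittances add. Y = 1/R + 1/(jωL)
Y = (0.01333 − j0.001458) S
|Y| = 0.01341 S → |Z| = 1/|Y| = 74.56 Ω, ∠Z = −∠Y = 6.239°
I = V/|Z| = 321.9 mA
P = VI cos φ = 24 × 0.3219 × cos(6.239°) = 7.680 W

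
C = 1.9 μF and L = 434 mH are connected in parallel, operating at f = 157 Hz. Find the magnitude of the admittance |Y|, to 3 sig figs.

461 μS

ω = 2πf = 986.5 rad/s
X_L = ωL = 428 Ω
X_C = 1/(ωC) = 534 Ω
Parallel: admittances add. Y = 1/(jωL) + jωC
Y = (0 − j0.000461) S
|Y| = 0.000461 S → |Z| = 1/|Y| = 2170 Ω, ∠Z = −∠Y = 90.0°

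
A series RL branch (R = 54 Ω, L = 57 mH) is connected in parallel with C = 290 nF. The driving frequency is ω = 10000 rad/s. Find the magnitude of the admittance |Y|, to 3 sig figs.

1.17 mS

X_L = ωL = 570 Ω
X_C = 1/(ωC) = 345 Ω
Branch 1 (R+jX_L): Z₁ = 54.0 + j570 Ω, |Z₁| = 573 Ω
Branch 2 (−jX_C): Z₂ = −j345 Ω
Parallel: Z = Z₁Z₂/(Z₁+Z₂), |Z| = 853 Ω, ∠Z = -81.9°
|Y| = 1/|Z| = 1.17 mS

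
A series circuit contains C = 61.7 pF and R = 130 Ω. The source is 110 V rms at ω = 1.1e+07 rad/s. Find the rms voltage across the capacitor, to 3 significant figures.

110 V

X_C = 1/(ωC) = 1470 Ω
Z = 130 − j1470 Ω
|Z| = √(130² + 1470²) = 1480 Ω
I = V/|Z| = 74.4 mA
V_C = I·|Z_C| = 0.0744 × 1470 = 110 V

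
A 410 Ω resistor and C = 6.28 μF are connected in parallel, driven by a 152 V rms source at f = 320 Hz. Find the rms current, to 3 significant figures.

1.95 A

ω = 2πf = 2011 rad/s
X_C = 1/(ωC) = 79.2 Ω
Parallel: admittances add. Y = 1/R + jωC
Y = (0.00244 + j0.0126) S
|Y| = 0.0129 S → |Z| = 1/|Y| = 77.8 Ω, ∠Z = −∠Y = -79.1°
I = V/|Z| = 152/77.8 = 1.95 A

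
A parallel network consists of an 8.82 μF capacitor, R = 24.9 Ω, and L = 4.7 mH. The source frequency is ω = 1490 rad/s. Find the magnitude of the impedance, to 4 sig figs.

7.367 Ω

X_L = ωL = 7.003 Ω
X_C = 1/(ωC) = 76.09 Ω
Parallel: admittances add. Y = 1/R + 1/(jωL) + jωC
Y = (0.04016 − j0.1297) S
|Y| = 0.1357 S → |Z| = 1/|Y| = 7.367 Ω, ∠Z = −∠Y = 72.79°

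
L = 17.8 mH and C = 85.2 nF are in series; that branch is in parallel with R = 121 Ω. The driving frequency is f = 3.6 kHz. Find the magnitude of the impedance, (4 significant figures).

83.84 Ω

ω = 2πf = 22620 rad/s
X_L = ωL = 402.6 Ω
X_C = 1/(ωC) = 518.9 Ω
Branch 1: Z₁ = R = 121.0 Ω
Branch 2 (series LC): Z₂ = j(X_L − X_C) = −j116.3 Ω
Parallel: Z = Z₁Z₂/(Z₁+Z₂), |Z| = 83.84 Ω, ∠Z = -46.14°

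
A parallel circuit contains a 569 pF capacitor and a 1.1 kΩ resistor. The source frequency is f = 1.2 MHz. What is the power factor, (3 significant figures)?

ω = 2πf = 7.54e+06 rad/s
X_C = 1/(ωC) = 233 Ω
Parallel: admittances add. Y = 1/R + jωC
Y = (0.000909 + j0.00429) S
|Y| = 0.00439 S → |Z| = 1/|Y| = 228 Ω, ∠Z = −∠Y = -78.0°
cos φ = cos(-78.0°) = 0.207

0.207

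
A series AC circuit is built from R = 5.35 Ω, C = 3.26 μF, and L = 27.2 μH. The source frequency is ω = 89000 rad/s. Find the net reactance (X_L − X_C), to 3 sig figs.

-1.03 Ω

X_L = ωL = 2.42 Ω
X_C = 1/(ωC) = 3.45 Ω
X = 2.42 − 3.45 = -1.03 Ω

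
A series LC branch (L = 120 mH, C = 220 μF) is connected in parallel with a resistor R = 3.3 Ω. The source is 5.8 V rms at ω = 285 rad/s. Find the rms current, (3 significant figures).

1.79 A

X_L = ωL = 34.2 Ω
X_C = 1/(ωC) = 15.9 Ω
Branch 1: Z₁ = R = 3.30 Ω
Branch 2 (series LC): Z₂ = j(X_L − X_C) = j18.3 Ω
Parallel: Z = Z₁Z₂/(Z₁+Z₂), |Z| = 3.25 Ω, ∠Z = 10.2°
I = V/|Z| = 5.8/3.25 = 1.79 A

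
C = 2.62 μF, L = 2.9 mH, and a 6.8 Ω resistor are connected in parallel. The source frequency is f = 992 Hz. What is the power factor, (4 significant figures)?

ω = 2πf = 6233 rad/s
X_L = ωL = 18.08 Ω
X_C = 1/(ωC) = 61.24 Ω
Parallel: admittances add. Y = 1/R + 1/(jωL) + jωC
Y = (0.1471 − j0.03899) S
|Y| = 0.1521 S → |Z| = 1/|Y| = 6.573 Ω, ∠Z = −∠Y = 14.85°
cos φ = cos(14.85°) = 0.9666

0.9666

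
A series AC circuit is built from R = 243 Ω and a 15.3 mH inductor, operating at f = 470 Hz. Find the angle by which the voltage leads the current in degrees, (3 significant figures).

ω = 2πf = 2953 rad/s
X_L = ωL = 45.2 Ω
Z = 243 + j45.2 Ω
|Z| = √(243² + 45.2²) = 247 Ω
∠Z = arctan(45.2/243) = 10.5°

10.5°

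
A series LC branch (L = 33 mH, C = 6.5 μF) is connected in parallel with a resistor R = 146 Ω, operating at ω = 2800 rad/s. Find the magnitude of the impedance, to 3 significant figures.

X_L = ωL = 92.4 Ω
X_C = 1/(ωC) = 54.9 Ω
Branch 1: Z₁ = R = 146 Ω
Branch 2 (series LC): Z₂ = j(X_L − X_C) = j37.5 Ω
Parallel: Z = Z₁Z₂/(Z₁+Z₂), |Z| = 36.3 Ω, ∠Z = 75.6°

36.3 Ω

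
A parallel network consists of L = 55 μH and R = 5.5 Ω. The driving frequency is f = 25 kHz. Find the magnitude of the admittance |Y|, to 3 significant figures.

ω = 2πf = 157100 rad/s
X_L = ωL = 8.64 Ω
Parallel: admittances add. Y = 1/R + 1/(jωL)
Y = (0.182 − j0.116) S
|Y| = 0.216 S → |Z| = 1/|Y| = 4.64 Ω, ∠Z = −∠Y = 32.5°

216 mS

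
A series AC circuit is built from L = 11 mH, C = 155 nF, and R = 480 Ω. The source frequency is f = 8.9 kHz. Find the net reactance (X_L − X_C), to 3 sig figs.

ω = 2πf = 55920 rad/s
X_L = ωL = 615 Ω
X_C = 1/(ωC) = 115 Ω
X = 615 − 115 = 500 Ω

500 Ω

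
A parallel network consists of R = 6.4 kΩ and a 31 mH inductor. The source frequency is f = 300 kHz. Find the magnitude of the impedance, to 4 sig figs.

6362 Ω

ω = 2πf = 1.885e+06 rad/s
X_L = ωL = 58430 Ω
Parallel: admittances add. Y = 1/R + 1/(jωL)
Y = (0.0001563 − j1.711e-05) S
|Y| = 0.0001572 S → |Z| = 1/|Y| = 6362 Ω, ∠Z = −∠Y = 6.250°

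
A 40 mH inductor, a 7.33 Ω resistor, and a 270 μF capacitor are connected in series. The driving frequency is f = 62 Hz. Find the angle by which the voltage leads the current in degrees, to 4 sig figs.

39.65°

ω = 2πf = 389.6 rad/s
X_L = ωL = 15.58 Ω
X_C = 1/(ωC) = 9.507 Ω
Net reactance X = X_L − X_C = 6.075 Ω
Z = 7.330 + j6.075 Ω
|Z| = √(7.330² + 6.075²) = 9.520 Ω
∠Z = arctan(6.075/7.330) = 39.65°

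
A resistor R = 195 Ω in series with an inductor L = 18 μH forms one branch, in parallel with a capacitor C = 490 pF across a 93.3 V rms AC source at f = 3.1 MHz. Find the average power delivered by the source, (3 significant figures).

10.5 W

ω = 2πf = 1.948e+07 rad/s
X_L = ωL = 351 Ω
X_C = 1/(ωC) = 105 Ω
Branch 1 (R+jX_L): Z₁ = 195 + j351 Ω, |Z₁| = 401 Ω
Branch 2 (−jX_C): Z₂ = −j105 Ω
Parallel: Z = Z₁Z₂/(Z₁+Z₂), |Z| = 134 Ω, ∠Z = -80.7°
I = V/|Z| = 696 mA
P = VI cos φ = 93.3 × 0.696 × cos(-80.7°) = 10.5 W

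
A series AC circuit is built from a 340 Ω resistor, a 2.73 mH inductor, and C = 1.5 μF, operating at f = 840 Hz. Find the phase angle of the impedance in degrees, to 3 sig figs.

ω = 2πf = 5278 rad/s
X_L = ωL = 14.4 Ω
X_C = 1/(ωC) = 126 Ω
Net reactance X = X_L − X_C = -112 Ω
Z = 340 − j112 Ω
|Z| = √(340² + 112²) = 358 Ω
∠Z = arctan(-112/340) = -18.2°

-18.2°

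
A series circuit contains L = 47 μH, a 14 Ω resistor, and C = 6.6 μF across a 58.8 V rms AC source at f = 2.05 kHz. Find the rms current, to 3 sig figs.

ω = 2πf = 12880 rad/s
X_L = ωL = 0.605 Ω
X_C = 1/(ωC) = 11.8 Ω
Net reactance X = X_L − X_C = -11.2 Ω
Z = 14.0 − j11.2 Ω
|Z| = √(14.0² + 11.2²) = 17.9 Ω
I = V/|Z| = 58.8/17.9 = 3.28 A

3.28 A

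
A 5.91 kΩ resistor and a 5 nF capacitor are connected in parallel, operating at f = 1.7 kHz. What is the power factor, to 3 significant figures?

0.954

ω = 2πf = 10680 rad/s
X_C = 1/(ωC) = 18700 Ω
Parallel: admittances add. Y = 1/R + jωC
Y = (0.000169 + j5.34e-05) S
|Y| = 0.000177 S → |Z| = 1/|Y| = 5640 Ω, ∠Z = −∠Y = -17.5°
cos φ = cos(-17.5°) = 0.954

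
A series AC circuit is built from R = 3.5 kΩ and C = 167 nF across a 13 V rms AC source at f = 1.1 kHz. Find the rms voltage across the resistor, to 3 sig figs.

ω = 2πf = 6912 rad/s
X_C = 1/(ωC) = 866 Ω
Z = 3500 − j866 Ω
|Z| = √(3500² + 866²) = 3610 Ω
I = V/|Z| = 3.61 mA
V_R = I·|Z_R| = 0.00361 × 3500 = 12.6 V

12.6 V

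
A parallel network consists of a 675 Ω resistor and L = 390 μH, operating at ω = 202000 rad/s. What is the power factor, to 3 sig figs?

X_L = ωL = 78.8 Ω
Parallel: admittances add. Y = 1/R + 1/(jωL)
Y = (0.00148 − j0.0127) S
|Y| = 0.0128 S → |Z| = 1/|Y| = 78.2 Ω, ∠Z = −∠Y = 83.3°
cos φ = cos(83.3°) = 0.116

0.116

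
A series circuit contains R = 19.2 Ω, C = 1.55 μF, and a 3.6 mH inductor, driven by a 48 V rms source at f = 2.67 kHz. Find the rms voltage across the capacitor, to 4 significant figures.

63.32 V

ω = 2πf = 16780 rad/s
X_L = ωL = 60.39 Ω
X_C = 1/(ωC) = 38.46 Ω
Net reactance X = X_L − X_C = 21.94 Ω
Z = 19.20 + j21.94 Ω
|Z| = √(19.20² + 21.94²) = 29.15 Ω
I = V/|Z| = 1.647 A
V_C = I·|Z_C| = 1.647 × 38.46 = 63.32 V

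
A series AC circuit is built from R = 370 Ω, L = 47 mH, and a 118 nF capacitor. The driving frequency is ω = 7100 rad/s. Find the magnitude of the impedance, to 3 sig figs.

936 Ω

X_L = ωL = 334 Ω
X_C = 1/(ωC) = 1190 Ω
Net reactance X = X_L − X_C = -860 Ω
Z = 370 − j860 Ω
|Z| = √(370² + 860²) = 936 Ω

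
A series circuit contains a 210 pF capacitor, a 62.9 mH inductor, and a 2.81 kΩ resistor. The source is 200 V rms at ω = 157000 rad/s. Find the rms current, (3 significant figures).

9.69 mA

X_L = ωL = 9880 Ω
X_C = 1/(ωC) = 30300 Ω
Net reactance X = X_L − X_C = -20500 Ω
Z = 2810 − j20500 Ω
|Z| = √(2810² + 20500²) = 20600 Ω
I = V/|Z| = 200/20600 = 9.69 mA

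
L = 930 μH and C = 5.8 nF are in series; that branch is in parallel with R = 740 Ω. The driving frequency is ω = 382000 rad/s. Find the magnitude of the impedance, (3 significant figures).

95.3 Ω

X_L = ωL = 355 Ω
X_C = 1/(ωC) = 451 Ω
Branch 1: Z₁ = R = 740 Ω
Branch 2 (series LC): Z₂ = j(X_L − X_C) = −j96.1 Ω
Parallel: Z = Z₁Z₂/(Z₁+Z₂), |Z| = 95.3 Ω, ∠Z = -82.6°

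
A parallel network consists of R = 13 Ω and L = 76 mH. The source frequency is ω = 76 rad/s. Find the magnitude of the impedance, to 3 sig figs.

5.28 Ω

X_L = ωL = 5.78 Ω
Parallel: admittances add. Y = 1/R + 1/(jωL)
Y = (0.0769 − j0.173) S
|Y| = 0.189 S → |Z| = 1/|Y| = 5.28 Ω, ∠Z = −∠Y = 66.0°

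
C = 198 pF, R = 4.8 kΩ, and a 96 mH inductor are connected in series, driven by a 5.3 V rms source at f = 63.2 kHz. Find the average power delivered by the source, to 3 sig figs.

ω = 2πf = 397100 rad/s
X_L = ωL = 38100 Ω
X_C = 1/(ωC) = 12700 Ω
Net reactance X = X_L − X_C = 25400 Ω
Z = 4800 + j25400 Ω
|Z| = √(4800² + 25400²) = 25900 Ω
∠Z = arctan(25400/4800) = 79.3°
I = V/|Z| = 205 μA
P = VI cos φ = 5.3 × 0.000205 × cos(79.3°) = 202 μW

202 μW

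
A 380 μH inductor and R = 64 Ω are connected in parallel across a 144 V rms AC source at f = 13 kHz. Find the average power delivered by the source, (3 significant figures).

324 W

ω = 2πf = 81680 rad/s
X_L = ωL = 31.0 Ω
Parallel: admittances add. Y = 1/R + 1/(jωL)
Y = (0.0156 − j0.0322) S
|Y| = 0.0358 S → |Z| = 1/|Y| = 27.9 Ω, ∠Z = −∠Y = 64.1°
I = V/|Z| = 5.16 A
P = VI cos φ = 144 × 5.16 × cos(64.1°) = 324 W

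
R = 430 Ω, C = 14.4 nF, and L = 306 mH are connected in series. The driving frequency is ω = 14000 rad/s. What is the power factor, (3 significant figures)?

X_L = ωL = 4280 Ω
X_C = 1/(ωC) = 4960 Ω
Net reactance X = X_L − X_C = -676 Ω
Z = 430 − j676 Ω
|Z| = √(430² + 676²) = 801 Ω
∠Z = arctan(-676/430) = -57.6°
cos φ = cos(-57.6°) = 0.537

0.537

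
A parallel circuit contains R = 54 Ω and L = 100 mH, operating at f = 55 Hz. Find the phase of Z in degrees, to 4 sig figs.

57.38°

ω = 2πf = 345.6 rad/s
X_L = ωL = 34.56 Ω
Parallel: admittances add. Y = 1/R + 1/(jωL)
Y = (0.01852 − j0.02894) S
|Y| = 0.03436 S → |Z| = 1/|Y| = 29.11 Ω, ∠Z = −∠Y = 57.38°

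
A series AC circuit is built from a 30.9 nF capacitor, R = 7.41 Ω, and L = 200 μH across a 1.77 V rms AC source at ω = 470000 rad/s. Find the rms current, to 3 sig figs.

67.5 mA

X_L = ωL = 94.0 Ω
X_C = 1/(ωC) = 68.9 Ω
Net reactance X = X_L − X_C = 25.1 Ω
Z = 7.41 + j25.1 Ω
|Z| = √(7.41² + 25.1²) = 26.2 Ω
I = V/|Z| = 1.77/26.2 = 67.5 mA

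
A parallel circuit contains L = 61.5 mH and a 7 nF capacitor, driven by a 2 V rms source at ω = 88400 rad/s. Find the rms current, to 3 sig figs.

X_L = ωL = 5440 Ω
X_C = 1/(ωC) = 1620 Ω
Parallel: admittances add. Y = 1/(jωL) + jωC
Y = (0 + j0.000435) S
|Y| = 0.000435 S → |Z| = 1/|Y| = 2300 Ω, ∠Z = −∠Y = -90.0°
I = V/|Z| = 2/2300 = 870 μA

870 μA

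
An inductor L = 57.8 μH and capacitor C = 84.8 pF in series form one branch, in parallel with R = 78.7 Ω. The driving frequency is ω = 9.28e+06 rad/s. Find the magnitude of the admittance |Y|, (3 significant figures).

12.8 mS

X_L = ωL = 536 Ω
X_C = 1/(ωC) = 1270 Ω
Branch 1: Z₁ = R = 78.7 Ω
Branch 2 (series LC): Z₂ = j(X_L − X_C) = −j734 Ω
Parallel: Z = Z₁Z₂/(Z₁+Z₂), |Z| = 78.3 Ω, ∠Z = -6.12°
|Y| = 1/|Z| = 12.8 mS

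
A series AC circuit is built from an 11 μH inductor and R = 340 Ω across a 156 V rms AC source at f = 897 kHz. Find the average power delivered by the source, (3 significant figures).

69.3 W

ω = 2πf = 5.636e+06 rad/s
X_L = ωL = 62.0 Ω
Z = 340 + j62.0 Ω
|Z| = √(340² + 62.0²) = 346 Ω
∠Z = arctan(62.0/340) = 10.3°
I = V/|Z| = 451 mA
P = VI cos φ = 156 × 0.451 × cos(10.3°) = 69.3 W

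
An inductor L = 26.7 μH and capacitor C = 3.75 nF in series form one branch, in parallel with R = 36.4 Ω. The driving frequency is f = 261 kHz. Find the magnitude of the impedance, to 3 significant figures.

ω = 2πf = 1.64e+06 rad/s
X_L = ωL = 43.8 Ω
X_C = 1/(ωC) = 163 Ω
Branch 1: Z₁ = R = 36.4 Ω
Branch 2 (series LC): Z₂ = j(X_L − X_C) = −j119 Ω
Parallel: Z = Z₁Z₂/(Z₁+Z₂), |Z| = 34.8 Ω, ∠Z = -17.0°

34.8 Ω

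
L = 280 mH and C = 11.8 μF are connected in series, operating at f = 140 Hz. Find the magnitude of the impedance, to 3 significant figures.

150 Ω

ω = 2πf = 879.6 rad/s
X_L = ωL = 246 Ω
X_C = 1/(ωC) = 96.3 Ω
Net reactance X = X_L − X_C = 150 Ω
Z = j150 Ω
|Z| = √(0² + 150²) = 150 Ω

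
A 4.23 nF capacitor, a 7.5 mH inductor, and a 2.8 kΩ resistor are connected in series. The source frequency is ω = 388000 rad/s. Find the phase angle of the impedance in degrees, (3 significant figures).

39.4°

X_L = ωL = 2910 Ω
X_C = 1/(ωC) = 609 Ω
Net reactance X = X_L − X_C = 2300 Ω
Z = 2800 + j2300 Ω
|Z| = √(2800² + 2300²) = 3620 Ω
∠Z = arctan(2300/2800) = 39.4°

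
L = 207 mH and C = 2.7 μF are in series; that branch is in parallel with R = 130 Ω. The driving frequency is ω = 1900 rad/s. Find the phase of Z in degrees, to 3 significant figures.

X_L = ωL = 393 Ω
X_C = 1/(ωC) = 195 Ω
Branch 1: Z₁ = R = 130 Ω
Branch 2 (series LC): Z₂ = j(X_L − X_C) = j198 Ω
Parallel: Z = Z₁Z₂/(Z₁+Z₂), |Z| = 109 Ω, ∠Z = 33.2°

33.2°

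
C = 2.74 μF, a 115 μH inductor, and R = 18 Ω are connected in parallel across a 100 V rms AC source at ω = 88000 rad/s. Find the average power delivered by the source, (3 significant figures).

X_L = ωL = 10.1 Ω
X_C = 1/(ωC) = 4.15 Ω
Parallel: admittances add. Y = 1/R + 1/(jωL) + jωC
Y = (0.0556 + j0.142) S
|Y| = 0.153 S → |Z| = 1/|Y| = 6.55 Ω, ∠Z = −∠Y = -68.7°
I = V/|Z| = 15.3 A
P = VI cos φ = 100 × 15.3 × cos(-68.7°) = 556 W

556 W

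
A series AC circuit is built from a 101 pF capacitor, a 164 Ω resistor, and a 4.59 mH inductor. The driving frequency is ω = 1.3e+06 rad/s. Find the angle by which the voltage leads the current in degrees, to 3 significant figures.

-84.3°

X_L = ωL = 5970 Ω
X_C = 1/(ωC) = 7620 Ω
Net reactance X = X_L − X_C = -1650 Ω
Z = 164 − j1650 Ω
|Z| = √(164² + 1650²) = 1660 Ω
∠Z = arctan(-1650/164) = -84.3°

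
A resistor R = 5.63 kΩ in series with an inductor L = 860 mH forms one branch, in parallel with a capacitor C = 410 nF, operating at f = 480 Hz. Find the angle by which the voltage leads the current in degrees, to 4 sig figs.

ω = 2πf = 3016 rad/s
X_L = ωL = 2594 Ω
X_C = 1/(ωC) = 808.7 Ω
Branch 1 (R+jX_L): Z₁ = 5630 + j2594 Ω, |Z₁| = 6199 Ω
Branch 2 (−jX_C): Z₂ = −j808.7 Ω
Parallel: Z = Z₁Z₂/(Z₁+Z₂), |Z| = 848.8 Ω, ∠Z = -82.86°

-82.86°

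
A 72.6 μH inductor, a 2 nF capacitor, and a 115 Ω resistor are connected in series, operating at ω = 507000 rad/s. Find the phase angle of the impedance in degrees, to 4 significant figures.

X_L = ωL = 36.81 Ω
X_C = 1/(ωC) = 986.2 Ω
Net reactance X = X_L − X_C = -949.4 Ω
Z = 115.0 − j949.4 Ω
|Z| = √(115.0² + 949.4²) = 956.3 Ω
∠Z = arctan(-949.4/115.0) = -83.09°

-83.09°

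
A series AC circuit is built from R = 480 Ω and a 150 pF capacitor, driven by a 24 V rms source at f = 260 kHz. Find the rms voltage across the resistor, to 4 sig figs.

2.804 V

ω = 2πf = 1.634e+06 rad/s
X_C = 1/(ωC) = 4081 Ω
Z = 480.0 − j4081 Ω
|Z| = √(480.0² + 4081²) = 4109 Ω
I = V/|Z| = 5.841 mA
V_R = I·|Z_R| = 0.005841 × 480.0 = 2.804 V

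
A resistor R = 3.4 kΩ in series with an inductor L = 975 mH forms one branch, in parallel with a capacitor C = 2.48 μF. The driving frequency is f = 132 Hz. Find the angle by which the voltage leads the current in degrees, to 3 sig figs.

-82.0°

ω = 2πf = 829.4 rad/s
X_L = ωL = 809 Ω
X_C = 1/(ωC) = 486 Ω
Branch 1 (R+jX_L): Z₁ = 3400 + j809 Ω, |Z₁| = 3490 Ω
Branch 2 (−jX_C): Z₂ = −j486 Ω
Parallel: Z = Z₁Z₂/(Z₁+Z₂), |Z| = 498 Ω, ∠Z = -82.0°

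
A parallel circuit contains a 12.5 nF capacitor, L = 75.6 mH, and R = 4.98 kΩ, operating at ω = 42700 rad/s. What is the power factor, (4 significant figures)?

0.6675

X_L = ωL = 3228 Ω
X_C = 1/(ωC) = 1874 Ω
Parallel: admittances add. Y = 1/R + 1/(jωL) + jωC
Y = (0.0002008 + j0.0002240) S
|Y| = 0.0003008 S → |Z| = 1/|Y| = 3324 Ω, ∠Z = −∠Y = -48.12°
cos φ = cos(-48.12°) = 0.6675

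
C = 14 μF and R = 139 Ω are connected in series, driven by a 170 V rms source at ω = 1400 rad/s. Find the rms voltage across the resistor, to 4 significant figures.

159.6 V

X_C = 1/(ωC) = 51.02 Ω
Z = 139.0 − j51.02 Ω
|Z| = √(139.0² + 51.02²) = 148.1 Ω
I = V/|Z| = 1.148 A
V_R = I·|Z_R| = 1.148 × 139.0 = 159.6 V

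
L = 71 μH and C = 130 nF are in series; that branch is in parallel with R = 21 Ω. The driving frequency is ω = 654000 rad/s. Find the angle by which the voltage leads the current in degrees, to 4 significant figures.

X_L = ωL = 46.43 Ω
X_C = 1/(ωC) = 11.76 Ω
Branch 1: Z₁ = R = 21.00 Ω
Branch 2 (series LC): Z₂ = j(X_L − X_C) = j34.67 Ω
Parallel: Z = Z₁Z₂/(Z₁+Z₂), |Z| = 17.96 Ω, ∠Z = 31.20°

31.20°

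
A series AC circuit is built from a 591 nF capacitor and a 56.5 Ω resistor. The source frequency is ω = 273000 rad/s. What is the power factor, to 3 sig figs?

X_C = 1/(ωC) = 6.20 Ω
Z = 56.5 − j6.20 Ω
|Z| = √(56.5² + 6.20²) = 56.8 Ω
∠Z = arctan(-6.20/56.5) = -6.26°
cos φ = cos(-6.26°) = 0.994

0.994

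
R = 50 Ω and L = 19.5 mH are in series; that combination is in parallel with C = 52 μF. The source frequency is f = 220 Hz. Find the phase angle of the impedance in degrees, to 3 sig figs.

ω = 2πf = 1382 rad/s
X_L = ωL = 27.0 Ω
X_C = 1/(ωC) = 13.9 Ω
Branch 1 (R+jX_L): Z₁ = 50.0 + j27.0 Ω, |Z₁| = 56.8 Ω
Branch 2 (−jX_C): Z₂ = −j13.9 Ω
Parallel: Z = Z₁Z₂/(Z₁+Z₂), |Z| = 15.3 Ω, ∠Z = -76.3°

-76.3°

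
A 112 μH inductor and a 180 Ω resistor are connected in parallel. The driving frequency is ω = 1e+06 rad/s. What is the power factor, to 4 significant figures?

X_L = ωL = 112.0 Ω
Parallel: admittances add. Y = 1/R + 1/(jωL)
Y = (0.005556 − j0.008929) S
|Y| = 0.01052 S → |Z| = 1/|Y| = 95.09 Ω, ∠Z = −∠Y = 58.11°
cos φ = cos(58.11°) = 0.5283

0.5283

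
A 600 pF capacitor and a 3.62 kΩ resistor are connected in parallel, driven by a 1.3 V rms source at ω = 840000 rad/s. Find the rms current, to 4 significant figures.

X_C = 1/(ωC) = 1984 Ω
Parallel: admittances add. Y = 1/R + jωC
Y = (0.0002762 + j0.0005040) S
|Y| = 0.0005747 S → |Z| = 1/|Y| = 1740 Ω, ∠Z = −∠Y = -61.27°
I = V/|Z| = 1.3/1740 = 747.2 μA

747.2 μA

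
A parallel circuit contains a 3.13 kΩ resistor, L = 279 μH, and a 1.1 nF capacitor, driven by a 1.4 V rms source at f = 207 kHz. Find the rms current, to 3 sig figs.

1.91 mA

ω = 2πf = 1.301e+06 rad/s
X_L = ωL = 363 Ω
X_C = 1/(ωC) = 699 Ω
Parallel: admittances add. Y = 1/R + 1/(jωL) + jωC
Y = (0.000319 − j0.00133) S
|Y| = 0.00136 S → |Z| = 1/|Y| = 734 Ω, ∠Z = −∠Y = 76.4°
I = V/|Z| = 1.4/734 = 1.91 mA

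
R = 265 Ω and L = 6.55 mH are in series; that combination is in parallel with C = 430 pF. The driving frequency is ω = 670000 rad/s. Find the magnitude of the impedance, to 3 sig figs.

16000 Ω

X_L = ωL = 4390 Ω
X_C = 1/(ωC) = 3470 Ω
Branch 1 (R+jX_L): Z₁ = 265 + j4390 Ω, |Z₁| = 4400 Ω
Branch 2 (−jX_C): Z₂ = −j3470 Ω
Parallel: Z = Z₁Z₂/(Z₁+Z₂), |Z| = 16000 Ω, ∠Z = -77.3°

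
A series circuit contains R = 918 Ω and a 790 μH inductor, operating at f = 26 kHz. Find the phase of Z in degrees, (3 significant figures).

8.00°

ω = 2πf = 163400 rad/s
X_L = ωL = 129 Ω
Z = 918 + j129 Ω
|Z| = √(918² + 129²) = 927 Ω
∠Z = arctan(129/918) = 8.00°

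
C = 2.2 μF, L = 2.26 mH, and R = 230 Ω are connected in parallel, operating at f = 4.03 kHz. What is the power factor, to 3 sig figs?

0.113

ω = 2πf = 25320 rad/s
X_L = ωL = 57.2 Ω
X_C = 1/(ωC) = 18.0 Ω
Parallel: admittances add. Y = 1/R + 1/(jωL) + jωC
Y = (0.00435 + j0.0382) S
|Y| = 0.0385 S → |Z| = 1/|Y| = 26.0 Ω, ∠Z = −∠Y = -83.5°
cos φ = cos(-83.5°) = 0.113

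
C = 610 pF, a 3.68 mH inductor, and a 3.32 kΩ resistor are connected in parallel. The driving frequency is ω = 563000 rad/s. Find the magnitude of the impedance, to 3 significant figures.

3010 Ω

X_L = ωL = 2070 Ω
X_C = 1/(ωC) = 2910 Ω
Parallel: admittances add. Y = 1/R + 1/(jωL) + jωC
Y = (0.000301 − j0.000139) S
|Y| = 0.000332 S → |Z| = 1/|Y| = 3010 Ω, ∠Z = −∠Y = 24.8°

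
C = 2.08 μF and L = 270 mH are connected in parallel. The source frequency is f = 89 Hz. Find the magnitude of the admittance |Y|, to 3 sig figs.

ω = 2πf = 559.2 rad/s
X_L = ωL = 151 Ω
X_C = 1/(ωC) = 860 Ω
Parallel: admittances add. Y = 1/(jωL) + jωC
Y = (0 − j0.00546) S
|Y| = 0.00546 S → |Z| = 1/|Y| = 183 Ω, ∠Z = −∠Y = 90.0°

5.46 mS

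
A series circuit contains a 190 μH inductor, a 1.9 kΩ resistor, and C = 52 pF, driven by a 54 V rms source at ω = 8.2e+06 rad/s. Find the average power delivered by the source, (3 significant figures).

1.31 W

X_L = ωL = 1560 Ω
X_C = 1/(ωC) = 2350 Ω
Net reactance X = X_L − X_C = -787 Ω
Z = 1900 − j787 Ω
|Z| = √(1900² + 787²) = 2060 Ω
∠Z = arctan(-787/1900) = -22.5°
I = V/|Z| = 26.3 mA
P = VI cos φ = 54 × 0.0263 × cos(-22.5°) = 1.31 W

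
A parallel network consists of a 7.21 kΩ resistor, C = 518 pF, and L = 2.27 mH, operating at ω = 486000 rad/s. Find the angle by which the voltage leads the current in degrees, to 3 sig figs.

78.0°

X_L = ωL = 1100 Ω
X_C = 1/(ωC) = 3970 Ω
Parallel: admittances add. Y = 1/R + 1/(jωL) + jωC
Y = (0.000139 − j0.000655) S
|Y| = 0.000669 S → |Z| = 1/|Y| = 1490 Ω, ∠Z = −∠Y = 78.0°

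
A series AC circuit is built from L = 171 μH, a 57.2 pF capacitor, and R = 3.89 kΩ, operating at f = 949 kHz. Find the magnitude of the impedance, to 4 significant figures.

ω = 2πf = 5.963e+06 rad/s
X_L = ωL = 1020 Ω
X_C = 1/(ωC) = 2932 Ω
Net reactance X = X_L − X_C = -1912 Ω
Z = 3890 − j1912 Ω
|Z| = √(3890² + 1912²) = 4335 Ω

4335 Ω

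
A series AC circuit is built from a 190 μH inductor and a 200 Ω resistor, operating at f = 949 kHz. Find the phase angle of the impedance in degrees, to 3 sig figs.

80.0°

ω = 2πf = 5.963e+06 rad/s
X_L = ωL = 1130 Ω
Z = 200 + j1130 Ω
|Z| = √(200² + 1130²) = 1150 Ω
∠Z = arctan(1130/200) = 80.0°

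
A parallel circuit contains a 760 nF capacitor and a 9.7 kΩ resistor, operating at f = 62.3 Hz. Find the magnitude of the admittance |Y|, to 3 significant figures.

315 μS

ω = 2πf = 391.4 rad/s
X_C = 1/(ωC) = 3360 Ω
Parallel: admittances add. Y = 1/R + jωC
Y = (0.000103 + j0.000297) S
|Y| = 0.000315 S → |Z| = 1/|Y| = 3180 Ω, ∠Z = −∠Y = -70.9°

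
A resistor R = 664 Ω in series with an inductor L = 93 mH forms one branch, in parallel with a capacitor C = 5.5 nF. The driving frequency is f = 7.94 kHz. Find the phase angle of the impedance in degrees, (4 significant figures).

-64.43°

ω = 2πf = 49890 rad/s
X_L = ωL = 4640 Ω
X_C = 1/(ωC) = 3644 Ω
Branch 1 (R+jX_L): Z₁ = 664.0 + j4640 Ω, |Z₁| = 4687 Ω
Branch 2 (−jX_C): Z₂ = −j3644 Ω
Parallel: Z = Z₁Z₂/(Z₁+Z₂), |Z| = 14280 Ω, ∠Z = -64.43°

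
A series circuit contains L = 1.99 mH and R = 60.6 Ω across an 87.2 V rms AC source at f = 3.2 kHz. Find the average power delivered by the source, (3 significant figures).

87.4 W

ω = 2πf = 20110 rad/s
X_L = ωL = 40.0 Ω
Z = 60.6 + j40.0 Ω
|Z| = √(60.6² + 40.0²) = 72.6 Ω
∠Z = arctan(40.0/60.6) = 33.4°
I = V/|Z| = 1.20 A
P = VI cos φ = 87.2 × 1.20 × cos(33.4°) = 87.4 W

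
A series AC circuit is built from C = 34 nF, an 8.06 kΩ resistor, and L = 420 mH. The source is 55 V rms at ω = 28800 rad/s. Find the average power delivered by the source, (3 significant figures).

130 mW

X_L = ωL = 12100 Ω
X_C = 1/(ωC) = 1020 Ω
Net reactance X = X_L − X_C = 11100 Ω
Z = 8060 + j11100 Ω
|Z| = √(8060² + 11100²) = 13700 Ω
∠Z = arctan(11100/8060) = 54.0°
I = V/|Z| = 4.02 mA
P = VI cos φ = 55 × 0.00402 × cos(54.0°) = 130 mW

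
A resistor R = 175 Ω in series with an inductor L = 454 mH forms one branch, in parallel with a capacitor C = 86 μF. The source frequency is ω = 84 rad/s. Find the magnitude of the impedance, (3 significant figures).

X_L = ωL = 38.1 Ω
X_C = 1/(ωC) = 138 Ω
Branch 1 (R+jX_L): Z₁ = 175 + j38.1 Ω, |Z₁| = 179 Ω
Branch 2 (−jX_C): Z₂ = −j138 Ω
Parallel: Z = Z₁Z₂/(Z₁+Z₂), |Z| = 123 Ω, ∠Z = -47.9°

123 Ω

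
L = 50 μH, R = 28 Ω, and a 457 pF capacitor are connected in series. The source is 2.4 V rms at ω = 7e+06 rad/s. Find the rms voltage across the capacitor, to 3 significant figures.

16.1 V

X_L = ωL = 350 Ω
X_C = 1/(ωC) = 313 Ω
Net reactance X = X_L − X_C = 37.4 Ω
Z = 28.0 + j37.4 Ω
|Z| = √(28.0² + 37.4²) = 46.7 Ω
I = V/|Z| = 51.4 mA
V_C = I·|Z_C| = 0.0514 × 313 = 16.1 V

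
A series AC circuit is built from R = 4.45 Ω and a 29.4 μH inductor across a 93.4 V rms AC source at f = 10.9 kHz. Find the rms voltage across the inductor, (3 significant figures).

ω = 2πf = 68490 rad/s
X_L = ωL = 2.01 Ω
Z = 4.45 + j2.01 Ω
|Z| = √(4.45² + 2.01²) = 4.88 Ω
I = V/|Z| = 19.1 A
V_L = I·|Z_L| = 19.1 × 2.01 = 38.5 V

38.5 V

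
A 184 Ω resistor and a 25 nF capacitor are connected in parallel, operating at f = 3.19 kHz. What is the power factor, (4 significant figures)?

ω = 2πf = 20040 rad/s
X_C = 1/(ωC) = 1996 Ω
Parallel: admittances add. Y = 1/R + jωC
Y = (0.005435 + j0.0005011) S
|Y| = 0.005458 S → |Z| = 1/|Y| = 183.2 Ω, ∠Z = −∠Y = -5.268°
cos φ = cos(-5.268°) = 0.9958

0.9958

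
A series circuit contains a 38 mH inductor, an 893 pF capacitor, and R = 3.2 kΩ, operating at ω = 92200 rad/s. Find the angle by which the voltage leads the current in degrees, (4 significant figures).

-69.68°

X_L = ωL = 3504 Ω
X_C = 1/(ωC) = 12150 Ω
Net reactance X = X_L − X_C = -8642 Ω
Z = 3200 − j8642 Ω
|Z| = √(3200² + 8642²) = 9215 Ω
∠Z = arctan(-8642/3200) = -69.68°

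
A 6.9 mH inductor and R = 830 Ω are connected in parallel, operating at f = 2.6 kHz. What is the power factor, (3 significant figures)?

ω = 2πf = 16340 rad/s
X_L = ωL = 113 Ω
Parallel: admittances add. Y = 1/R + 1/(jωL)
Y = (0.00120 − j0.00887) S
|Y| = 0.00895 S → |Z| = 1/|Y| = 112 Ω, ∠Z = −∠Y = 82.3°
cos φ = cos(82.3°) = 0.135

0.135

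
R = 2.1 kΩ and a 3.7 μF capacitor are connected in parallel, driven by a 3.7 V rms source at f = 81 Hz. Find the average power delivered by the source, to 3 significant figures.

ω = 2πf = 508.9 rad/s
X_C = 1/(ωC) = 531 Ω
Parallel: admittances add. Y = 1/R + jωC
Y = (0.000476 + j0.00188) S
|Y| = 0.00194 S → |Z| = 1/|Y| = 515 Ω, ∠Z = −∠Y = -75.8°
I = V/|Z| = 7.19 mA
P = VI cos φ = 3.7 × 0.00719 × cos(-75.8°) = 6.52 mW

6.52 mW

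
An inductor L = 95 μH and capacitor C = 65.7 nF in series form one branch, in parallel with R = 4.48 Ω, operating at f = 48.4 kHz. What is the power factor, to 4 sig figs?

0.9783

ω = 2πf = 304100 rad/s
X_L = ωL = 28.89 Ω
X_C = 1/(ωC) = 50.05 Ω
Branch 1: Z₁ = R = 4.480 Ω
Branch 2 (series LC): Z₂ = j(X_L − X_C) = −j21.16 Ω
Parallel: Z = Z₁Z₂/(Z₁+Z₂), |Z| = 4.383 Ω, ∠Z = -11.95°
cos φ = cos(-11.95°) = 0.9783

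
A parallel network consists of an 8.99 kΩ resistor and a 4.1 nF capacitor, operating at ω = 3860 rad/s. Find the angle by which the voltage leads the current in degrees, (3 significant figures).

-8.10°

X_C = 1/(ωC) = 63200 Ω
Parallel: admittances add. Y = 1/R + jωC
Y = (0.000111 + j1.58e-05) S
|Y| = 0.000112 S → |Z| = 1/|Y| = 8900 Ω, ∠Z = −∠Y = -8.10°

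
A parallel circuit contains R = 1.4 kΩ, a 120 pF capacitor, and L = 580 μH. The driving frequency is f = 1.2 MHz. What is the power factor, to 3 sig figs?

ω = 2πf = 7.54e+06 rad/s
X_L = ωL = 4370 Ω
X_C = 1/(ωC) = 1110 Ω
Parallel: admittances add. Y = 1/R + 1/(jωL) + jωC
Y = (0.000714 + j0.000676) S
|Y| = 0.000984 S → |Z| = 1/|Y| = 1020 Ω, ∠Z = −∠Y = -43.4°
cos φ = cos(-43.4°) = 0.726

0.726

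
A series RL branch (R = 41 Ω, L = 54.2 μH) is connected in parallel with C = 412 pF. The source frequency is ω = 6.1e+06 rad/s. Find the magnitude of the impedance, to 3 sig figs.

X_L = ωL = 331 Ω
X_C = 1/(ωC) = 398 Ω
Branch 1 (R+jX_L): Z₁ = 41.0 + j331 Ω, |Z₁| = 333 Ω
Branch 2 (−jX_C): Z₂ = −j398 Ω
Parallel: Z = Z₁Z₂/(Z₁+Z₂), |Z| = 1680 Ω, ∠Z = 51.6°

1680 Ω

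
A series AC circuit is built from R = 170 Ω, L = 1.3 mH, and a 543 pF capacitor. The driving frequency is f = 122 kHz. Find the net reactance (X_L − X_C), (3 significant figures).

ω = 2πf = 766500 rad/s
X_L = ωL = 997 Ω
X_C = 1/(ωC) = 2400 Ω
X = 997 − 2400 = -1410 Ω

-1410 Ω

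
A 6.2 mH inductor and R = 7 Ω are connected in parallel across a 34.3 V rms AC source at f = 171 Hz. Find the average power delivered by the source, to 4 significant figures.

ω = 2πf = 1074 rad/s
X_L = ωL = 6.661 Ω
Parallel: admittances add. Y = 1/R + 1/(jωL)
Y = (0.1429 − j0.1501) S
|Y| = 0.2072 S → |Z| = 1/|Y| = 4.826 Ω, ∠Z = −∠Y = 46.42°
I = V/|Z| = 7.108 A
P = VI cos φ = 34.3 × 7.108 × cos(46.42°) = 168.1 W

168.1 W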